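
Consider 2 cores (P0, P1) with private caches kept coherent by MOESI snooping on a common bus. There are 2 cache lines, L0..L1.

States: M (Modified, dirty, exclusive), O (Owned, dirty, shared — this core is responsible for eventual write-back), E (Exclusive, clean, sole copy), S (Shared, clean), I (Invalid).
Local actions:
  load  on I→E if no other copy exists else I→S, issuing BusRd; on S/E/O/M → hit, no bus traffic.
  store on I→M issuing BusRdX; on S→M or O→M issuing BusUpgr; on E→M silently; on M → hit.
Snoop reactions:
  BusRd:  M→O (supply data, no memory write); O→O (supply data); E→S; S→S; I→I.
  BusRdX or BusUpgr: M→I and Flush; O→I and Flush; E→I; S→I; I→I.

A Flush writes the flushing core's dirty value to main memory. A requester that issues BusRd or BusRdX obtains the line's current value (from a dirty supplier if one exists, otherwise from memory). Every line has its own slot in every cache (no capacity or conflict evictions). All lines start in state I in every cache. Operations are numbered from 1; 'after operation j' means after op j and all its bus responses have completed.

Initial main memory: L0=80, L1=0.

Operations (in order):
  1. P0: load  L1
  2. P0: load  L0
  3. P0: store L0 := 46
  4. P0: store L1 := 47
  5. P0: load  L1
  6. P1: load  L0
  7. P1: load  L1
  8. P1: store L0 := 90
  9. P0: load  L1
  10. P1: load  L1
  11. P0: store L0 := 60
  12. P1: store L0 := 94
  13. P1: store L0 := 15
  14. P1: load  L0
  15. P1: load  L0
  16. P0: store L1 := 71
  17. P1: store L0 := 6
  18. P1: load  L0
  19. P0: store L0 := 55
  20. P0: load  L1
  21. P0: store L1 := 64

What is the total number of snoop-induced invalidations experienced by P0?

invalidations = 2

1. P0: load  L1  bus=[BusRd]  L1: P0=E P1=I  mem[L1]=0
2. P0: load  L0  bus=[BusRd]  L0: P0=E P1=I  mem[L0]=80
3. P0: store L0 := 46  bus=[-]  L0: P0=M P1=I  mem[L0]=80
4. P0: store L1 := 47  bus=[-]  L1: P0=M P1=I  mem[L1]=0
5. P0: load  L1  bus=[-]  L1: P0=M P1=I  mem[L1]=0
6. P1: load  L0  bus=[BusRd]  L0: P0=O P1=S  mem[L0]=80
7. P1: load  L1  bus=[BusRd]  L1: P0=O P1=S  mem[L1]=0
8. P1: store L0 := 90  bus=[BusUpgr,Flush]  L0: P0=I P1=M  mem[L0]=46
9. P0: load  L1  bus=[-]  L1: P0=O P1=S  mem[L1]=0
10. P1: load  L1  bus=[-]  L1: P0=O P1=S  mem[L1]=0
11. P0: store L0 := 60  bus=[BusRdX,Flush]  L0: P0=M P1=I  mem[L0]=90
12. P1: store L0 := 94  bus=[BusRdX,Flush]  L0: P0=I P1=M  mem[L0]=60
13. P1: store L0 := 15  bus=[-]  L0: P0=I P1=M  mem[L0]=60
14. P1: load  L0  bus=[-]  L0: P0=I P1=M  mem[L0]=60
15. P1: load  L0  bus=[-]  L0: P0=I P1=M  mem[L0]=60
16. P0: store L1 := 71  bus=[BusUpgr]  L1: P0=M P1=I  mem[L1]=0
17. P1: store L0 := 6  bus=[-]  L0: P0=I P1=M  mem[L0]=60
18. P1: load  L0  bus=[-]  L0: P0=I P1=M  mem[L0]=60
19. P0: store L0 := 55  bus=[BusRdX,Flush]  L0: P0=M P1=I  mem[L0]=6
20. P0: load  L1  bus=[-]  L1: P0=M P1=I  mem[L1]=0
21. P0: store L1 := 64  bus=[-]  L1: P0=M P1=I  mem[L1]=0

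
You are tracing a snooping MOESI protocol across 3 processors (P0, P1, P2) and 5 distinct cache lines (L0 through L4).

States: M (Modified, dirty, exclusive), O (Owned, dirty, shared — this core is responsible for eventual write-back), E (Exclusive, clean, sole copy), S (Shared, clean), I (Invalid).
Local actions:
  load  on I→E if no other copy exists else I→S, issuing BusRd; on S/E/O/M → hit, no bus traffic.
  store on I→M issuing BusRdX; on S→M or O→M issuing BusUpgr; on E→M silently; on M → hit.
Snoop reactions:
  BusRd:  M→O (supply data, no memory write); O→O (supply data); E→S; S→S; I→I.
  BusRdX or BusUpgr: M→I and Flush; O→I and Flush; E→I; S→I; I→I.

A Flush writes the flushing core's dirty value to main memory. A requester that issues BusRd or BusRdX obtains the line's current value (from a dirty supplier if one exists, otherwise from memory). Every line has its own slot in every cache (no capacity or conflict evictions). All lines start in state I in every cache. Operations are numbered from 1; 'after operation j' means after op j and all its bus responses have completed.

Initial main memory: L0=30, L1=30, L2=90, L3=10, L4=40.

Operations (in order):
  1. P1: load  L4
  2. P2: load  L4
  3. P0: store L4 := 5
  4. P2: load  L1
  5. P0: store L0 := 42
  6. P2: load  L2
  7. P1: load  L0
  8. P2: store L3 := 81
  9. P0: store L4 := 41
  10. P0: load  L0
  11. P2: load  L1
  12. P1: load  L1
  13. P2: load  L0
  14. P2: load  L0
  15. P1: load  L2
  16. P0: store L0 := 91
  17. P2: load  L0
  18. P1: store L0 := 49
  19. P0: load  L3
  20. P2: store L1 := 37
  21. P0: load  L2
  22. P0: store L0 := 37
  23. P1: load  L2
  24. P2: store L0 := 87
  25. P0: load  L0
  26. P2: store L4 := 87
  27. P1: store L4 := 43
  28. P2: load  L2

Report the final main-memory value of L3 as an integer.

  op1 P1: load  L4 → I/E/I on L4; bus BusRd; mem=40
  op2 P2: load  L4 → I/S/S on L4; bus BusRd; mem=40
  op3 P0: store L4 := 5 → M/I/I on L4; bus BusRdX; mem=40
  op4 P2: load  L1 → I/I/E on L1; bus BusRd; mem=30
  op5 P0: store L0 := 42 → M/I/I on L0; bus BusRdX; mem=30
  op6 P2: load  L2 → I/I/E on L2; bus BusRd; mem=90
  op7 P1: load  L0 → O/S/I on L0; bus BusRd; mem=30
  op8 P2: store L3 := 81 → I/I/M on L3; bus BusRdX; mem=10
  op9 P0: store L4 := 41 → M/I/I on L4; bus (none); mem=40
  op10 P0: load  L0 → O/S/I on L0; bus (none); mem=30
  op11 P2: load  L1 → I/I/E on L1; bus (none); mem=30
  op12 P1: load  L1 → I/S/S on L1; bus BusRd; mem=30
  op13 P2: load  L0 → O/S/S on L0; bus BusRd; mem=30
  op14 P2: load  L0 → O/S/S on L0; bus (none); mem=30
  op15 P1: load  L2 → I/S/S on L2; bus BusRd; mem=90
  op16 P0: store L0 := 91 → M/I/I on L0; bus BusUpgr; mem=30
  op17 P2: load  L0 → O/I/S on L0; bus BusRd; mem=30
  op18 P1: store L0 := 49 → I/M/I on L0; bus BusRdX Flush; mem=91
  op19 P0: load  L3 → S/I/O on L3; bus BusRd; mem=10
  op20 P2: store L1 := 37 → I/I/M on L1; bus BusUpgr; mem=30
  op21 P0: load  L2 → S/S/S on L2; bus BusRd; mem=90
  op22 P0: store L0 := 37 → M/I/I on L0; bus BusRdX Flush; mem=49
  op23 P1: load  L2 → S/S/S on L2; bus (none); mem=90
  op24 P2: store L0 := 87 → I/I/M on L0; bus BusRdX Flush; mem=37
  op25 P0: load  L0 → S/I/O on L0; bus BusRd; mem=37
  op26 P2: store L4 := 87 → I/I/M on L4; bus BusRdX Flush; mem=41
  op27 P1: store L4 := 43 → I/M/I on L4; bus BusRdX Flush; mem=87
  op28 P2: load  L2 → S/S/S on L2; bus (none); mem=90

memory[L3] = 10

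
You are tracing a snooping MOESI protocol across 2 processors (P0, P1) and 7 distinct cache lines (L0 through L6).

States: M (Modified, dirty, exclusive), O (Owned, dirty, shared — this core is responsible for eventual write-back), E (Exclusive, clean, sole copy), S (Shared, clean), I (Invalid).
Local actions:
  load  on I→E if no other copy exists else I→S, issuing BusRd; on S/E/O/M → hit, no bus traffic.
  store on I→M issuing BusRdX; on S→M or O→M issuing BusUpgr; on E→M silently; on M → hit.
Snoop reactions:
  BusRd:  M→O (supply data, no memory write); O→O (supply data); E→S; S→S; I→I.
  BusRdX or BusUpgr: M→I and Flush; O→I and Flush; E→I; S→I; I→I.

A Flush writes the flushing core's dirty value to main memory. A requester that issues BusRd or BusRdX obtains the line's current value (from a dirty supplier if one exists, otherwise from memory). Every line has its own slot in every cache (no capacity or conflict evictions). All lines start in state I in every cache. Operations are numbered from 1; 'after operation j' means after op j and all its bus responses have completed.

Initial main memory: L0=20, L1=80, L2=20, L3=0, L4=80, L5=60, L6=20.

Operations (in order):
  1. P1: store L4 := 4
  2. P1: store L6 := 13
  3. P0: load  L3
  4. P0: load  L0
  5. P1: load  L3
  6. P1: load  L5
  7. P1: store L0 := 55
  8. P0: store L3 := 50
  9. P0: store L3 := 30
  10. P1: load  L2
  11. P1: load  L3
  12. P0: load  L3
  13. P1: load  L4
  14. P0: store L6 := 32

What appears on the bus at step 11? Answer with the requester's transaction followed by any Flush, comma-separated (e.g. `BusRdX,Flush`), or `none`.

1. P1: store L4 := 4  bus=[BusRdX]  L4: P0=I P1=M  mem[L4]=80
2. P1: store L6 := 13  bus=[BusRdX]  L6: P0=I P1=M  mem[L6]=20
3. P0: load  L3  bus=[BusRd]  L3: P0=E P1=I  mem[L3]=0
4. P0: load  L0  bus=[BusRd]  L0: P0=E P1=I  mem[L0]=20
5. P1: load  L3  bus=[BusRd]  L3: P0=S P1=S  mem[L3]=0
6. P1: load  L5  bus=[BusRd]  L5: P0=I P1=E  mem[L5]=60
7. P1: store L0 := 55  bus=[BusRdX]  L0: P0=I P1=M  mem[L0]=20
8. P0: store L3 := 50  bus=[BusUpgr]  L3: P0=M P1=I  mem[L3]=0
9. P0: store L3 := 30  bus=[-]  L3: P0=M P1=I  mem[L3]=0
10. P1: load  L2  bus=[BusRd]  L2: P0=I P1=E  mem[L2]=20
11. P1: load  L3  bus=[BusRd]  L3: P0=O P1=S  mem[L3]=0
12. P0: load  L3  bus=[-]  L3: P0=O P1=S  mem[L3]=0
13. P1: load  L4  bus=[-]  L4: P0=I P1=M  mem[L4]=80
14. P0: store L6 := 32  bus=[BusRdX,Flush]  L6: P0=M P1=I  mem[L6]=13

bus = BusRd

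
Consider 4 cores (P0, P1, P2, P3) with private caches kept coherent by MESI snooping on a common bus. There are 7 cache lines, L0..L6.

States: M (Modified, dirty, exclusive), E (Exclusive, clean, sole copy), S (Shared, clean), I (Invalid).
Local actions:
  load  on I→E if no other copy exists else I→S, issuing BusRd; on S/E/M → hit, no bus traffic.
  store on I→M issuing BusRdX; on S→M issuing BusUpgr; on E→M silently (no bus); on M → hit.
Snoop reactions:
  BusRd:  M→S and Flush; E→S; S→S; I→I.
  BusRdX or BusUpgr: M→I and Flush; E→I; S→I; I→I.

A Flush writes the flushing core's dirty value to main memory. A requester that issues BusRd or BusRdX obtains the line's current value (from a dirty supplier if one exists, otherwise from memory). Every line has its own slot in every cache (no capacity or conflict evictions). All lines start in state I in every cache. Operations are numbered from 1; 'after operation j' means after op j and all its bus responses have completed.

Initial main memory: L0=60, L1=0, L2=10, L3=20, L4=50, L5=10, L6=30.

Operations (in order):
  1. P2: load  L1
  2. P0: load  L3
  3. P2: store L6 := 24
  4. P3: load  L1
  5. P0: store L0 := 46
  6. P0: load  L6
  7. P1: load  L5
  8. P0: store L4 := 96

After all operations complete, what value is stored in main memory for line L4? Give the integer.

1. P2: load  L1  bus=[BusRd]  L1: P0=I P1=I P2=E P3=I  mem[L1]=0
2. P0: load  L3  bus=[BusRd]  L3: P0=E P1=I P2=I P3=I  mem[L3]=20
3. P2: store L6 := 24  bus=[BusRdX]  L6: P0=I P1=I P2=M P3=I  mem[L6]=30
4. P3: load  L1  bus=[BusRd]  L1: P0=I P1=I P2=S P3=S  mem[L1]=0
5. P0: store L0 := 46  bus=[BusRdX]  L0: P0=M P1=I P2=I P3=I  mem[L0]=60
6. P0: load  L6  bus=[BusRd,Flush]  L6: P0=S P1=I P2=S P3=I  mem[L6]=24
7. P1: load  L5  bus=[BusRd]  L5: P0=I P1=E P2=I P3=I  mem[L5]=10
8. P0: store L4 := 96  bus=[BusRdX]  L4: P0=M P1=I P2=I P3=I  mem[L4]=50

memory[L4] = 50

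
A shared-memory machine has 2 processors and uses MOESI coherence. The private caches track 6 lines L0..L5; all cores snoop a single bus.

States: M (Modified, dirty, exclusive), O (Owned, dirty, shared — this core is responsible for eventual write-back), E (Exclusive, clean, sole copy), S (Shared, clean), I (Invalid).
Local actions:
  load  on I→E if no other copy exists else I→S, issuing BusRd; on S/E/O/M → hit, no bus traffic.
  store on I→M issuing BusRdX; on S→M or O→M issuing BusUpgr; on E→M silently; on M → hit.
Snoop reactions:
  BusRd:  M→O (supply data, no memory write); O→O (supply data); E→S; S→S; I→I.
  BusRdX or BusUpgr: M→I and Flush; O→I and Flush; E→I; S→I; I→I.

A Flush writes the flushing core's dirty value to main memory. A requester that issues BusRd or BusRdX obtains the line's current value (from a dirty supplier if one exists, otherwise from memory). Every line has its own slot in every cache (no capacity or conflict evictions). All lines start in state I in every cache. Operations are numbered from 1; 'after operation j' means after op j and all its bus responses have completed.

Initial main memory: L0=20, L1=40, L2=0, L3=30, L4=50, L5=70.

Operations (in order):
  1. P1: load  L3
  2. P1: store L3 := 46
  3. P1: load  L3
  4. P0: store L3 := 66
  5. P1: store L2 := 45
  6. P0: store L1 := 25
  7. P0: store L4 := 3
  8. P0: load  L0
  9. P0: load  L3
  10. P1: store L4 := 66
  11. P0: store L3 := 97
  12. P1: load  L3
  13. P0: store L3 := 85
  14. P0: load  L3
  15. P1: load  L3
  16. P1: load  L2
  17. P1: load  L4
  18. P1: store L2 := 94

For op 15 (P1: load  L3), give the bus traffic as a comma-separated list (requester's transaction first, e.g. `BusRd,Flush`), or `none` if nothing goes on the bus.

bus = BusRd

1. P1: load  L3  bus=[BusRd]  L3: P0=I P1=E  mem[L3]=30
2. P1: store L3 := 46  bus=[-]  L3: P0=I P1=M  mem[L3]=30
3. P1: load  L3  bus=[-]  L3: P0=I P1=M  mem[L3]=30
4. P0: store L3 := 66  bus=[BusRdX,Flush]  L3: P0=M P1=I  mem[L3]=46
5. P1: store L2 := 45  bus=[BusRdX]  L2: P0=I P1=M  mem[L2]=0
6. P0: store L1 := 25  bus=[BusRdX]  L1: P0=M P1=I  mem[L1]=40
7. P0: store L4 := 3  bus=[BusRdX]  L4: P0=M P1=I  mem[L4]=50
8. P0: load  L0  bus=[BusRd]  L0: P0=E P1=I  mem[L0]=20
9. P0: load  L3  bus=[-]  L3: P0=M P1=I  mem[L3]=46
10. P1: store L4 := 66  bus=[BusRdX,Flush]  L4: P0=I P1=M  mem[L4]=3
11. P0: store L3 := 97  bus=[-]  L3: P0=M P1=I  mem[L3]=46
12. P1: load  L3  bus=[BusRd]  L3: P0=O P1=S  mem[L3]=46
13. P0: store L3 := 85  bus=[BusUpgr]  L3: P0=M P1=I  mem[L3]=46
14. P0: load  L3  bus=[-]  L3: P0=M P1=I  mem[L3]=46
15. P1: load  L3  bus=[BusRd]  L3: P0=O P1=S  mem[L3]=46
16. P1: load  L2  bus=[-]  L2: P0=I P1=M  mem[L2]=0
17. P1: load  L4  bus=[-]  L4: P0=I P1=M  mem[L4]=3
18. P1: store L2 := 94  bus=[-]  L2: P0=I P1=M  mem[L2]=0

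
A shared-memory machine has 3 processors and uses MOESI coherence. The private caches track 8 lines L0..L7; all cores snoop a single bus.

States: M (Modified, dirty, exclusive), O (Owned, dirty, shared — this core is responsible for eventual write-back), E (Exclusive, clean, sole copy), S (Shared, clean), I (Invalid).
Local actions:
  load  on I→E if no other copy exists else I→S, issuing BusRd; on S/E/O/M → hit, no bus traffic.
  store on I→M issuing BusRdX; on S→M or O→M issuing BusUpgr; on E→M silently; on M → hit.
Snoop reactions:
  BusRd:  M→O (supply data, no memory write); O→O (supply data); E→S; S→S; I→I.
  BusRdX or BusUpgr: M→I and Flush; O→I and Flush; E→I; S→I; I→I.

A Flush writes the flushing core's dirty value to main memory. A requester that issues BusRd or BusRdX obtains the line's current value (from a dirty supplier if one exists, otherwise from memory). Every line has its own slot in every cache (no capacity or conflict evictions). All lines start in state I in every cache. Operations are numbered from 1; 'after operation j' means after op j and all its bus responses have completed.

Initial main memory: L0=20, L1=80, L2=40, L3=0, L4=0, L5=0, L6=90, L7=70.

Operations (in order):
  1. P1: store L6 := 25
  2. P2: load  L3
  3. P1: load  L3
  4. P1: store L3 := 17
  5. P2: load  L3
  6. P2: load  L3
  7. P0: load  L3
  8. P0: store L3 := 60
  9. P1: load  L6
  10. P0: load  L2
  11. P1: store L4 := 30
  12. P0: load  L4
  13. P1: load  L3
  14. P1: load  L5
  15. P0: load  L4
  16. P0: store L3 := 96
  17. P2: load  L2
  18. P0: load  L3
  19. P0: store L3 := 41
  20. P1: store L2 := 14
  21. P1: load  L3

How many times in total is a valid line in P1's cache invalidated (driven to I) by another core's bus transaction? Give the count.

invalidations = 2

1. P1: store L6 := 25  bus=[BusRdX]  L6: P0=I P1=M P2=I  mem[L6]=90
2. P2: load  L3  bus=[BusRd]  L3: P0=I P1=I P2=E  mem[L3]=0
3. P1: load  L3  bus=[BusRd]  L3: P0=I P1=S P2=S  mem[L3]=0
4. P1: store L3 := 17  bus=[BusUpgr]  L3: P0=I P1=M P2=I  mem[L3]=0
5. P2: load  L3  bus=[BusRd]  L3: P0=I P1=O P2=S  mem[L3]=0
6. P2: load  L3  bus=[-]  L3: P0=I P1=O P2=S  mem[L3]=0
7. P0: load  L3  bus=[BusRd]  L3: P0=S P1=O P2=S  mem[L3]=0
8. P0: store L3 := 60  bus=[BusUpgr,Flush]  L3: P0=M P1=I P2=I  mem[L3]=17
9. P1: load  L6  bus=[-]  L6: P0=I P1=M P2=I  mem[L6]=90
10. P0: load  L2  bus=[BusRd]  L2: P0=E P1=I P2=I  mem[L2]=40
11. P1: store L4 := 30  bus=[BusRdX]  L4: P0=I P1=M P2=I  mem[L4]=0
12. P0: load  L4  bus=[BusRd]  L4: P0=S P1=O P2=I  mem[L4]=0
13. P1: load  L3  bus=[BusRd]  L3: P0=O P1=S P2=I  mem[L3]=17
14. P1: load  L5  bus=[BusRd]  L5: P0=I P1=E P2=I  mem[L5]=0
15. P0: load  L4  bus=[-]  L4: P0=S P1=O P2=I  mem[L4]=0
16. P0: store L3 := 96  bus=[BusUpgr]  L3: P0=M P1=I P2=I  mem[L3]=17
17. P2: load  L2  bus=[BusRd]  L2: P0=S P1=I P2=S  mem[L2]=40
18. P0: load  L3  bus=[-]  L3: P0=M P1=I P2=I  mem[L3]=17
19. P0: store L3 := 41  bus=[-]  L3: P0=M P1=I P2=I  mem[L3]=17
20. P1: store L2 := 14  bus=[BusRdX]  L2: P0=I P1=M P2=I  mem[L2]=40
21. P1: load  L3  bus=[BusRd]  L3: P0=O P1=S P2=I  mem[L3]=17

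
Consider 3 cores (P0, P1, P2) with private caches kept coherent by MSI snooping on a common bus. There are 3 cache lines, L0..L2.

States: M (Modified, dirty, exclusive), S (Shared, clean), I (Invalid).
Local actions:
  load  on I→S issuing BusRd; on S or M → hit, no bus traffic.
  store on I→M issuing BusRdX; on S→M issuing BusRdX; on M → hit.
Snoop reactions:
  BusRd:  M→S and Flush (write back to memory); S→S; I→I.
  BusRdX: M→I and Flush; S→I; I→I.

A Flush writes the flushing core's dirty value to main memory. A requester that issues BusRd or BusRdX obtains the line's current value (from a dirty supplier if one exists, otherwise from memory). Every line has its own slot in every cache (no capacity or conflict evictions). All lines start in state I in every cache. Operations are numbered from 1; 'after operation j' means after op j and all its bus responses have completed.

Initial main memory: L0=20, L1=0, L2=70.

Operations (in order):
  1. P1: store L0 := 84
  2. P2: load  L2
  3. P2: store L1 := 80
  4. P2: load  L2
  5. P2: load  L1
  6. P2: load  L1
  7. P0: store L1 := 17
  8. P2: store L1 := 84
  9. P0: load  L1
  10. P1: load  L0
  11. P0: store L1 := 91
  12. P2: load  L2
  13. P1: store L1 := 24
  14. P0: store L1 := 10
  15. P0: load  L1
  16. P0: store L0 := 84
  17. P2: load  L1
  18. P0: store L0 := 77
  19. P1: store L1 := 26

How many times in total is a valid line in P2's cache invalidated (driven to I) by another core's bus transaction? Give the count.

step 1: P1: store L0 := 84  ⟶  IMI  (L0)  txn=BusRdX  M[L0]=20
step 2: P2: load  L2  ⟶  IIS  (L2)  txn=BusRd  M[L2]=70
step 3: P2: store L1 := 80  ⟶  IIM  (L1)  txn=BusRdX  M[L1]=0
step 4: P2: load  L2  ⟶  IIS  (L2)  txn=∅  M[L2]=70
step 5: P2: load  L1  ⟶  IIM  (L1)  txn=∅  M[L1]=0
step 6: P2: load  L1  ⟶  IIM  (L1)  txn=∅  M[L1]=0
step 7: P0: store L1 := 17  ⟶  MII  (L1)  txn=BusRdX+Flush  M[L1]=80
step 8: P2: store L1 := 84  ⟶  IIM  (L1)  txn=BusRdX+Flush  M[L1]=17
step 9: P0: load  L1  ⟶  SIS  (L1)  txn=BusRd+Flush  M[L1]=84
step 10: P1: load  L0  ⟶  IMI  (L0)  txn=∅  M[L0]=20
step 11: P0: store L1 := 91  ⟶  MII  (L1)  txn=BusRdX  M[L1]=84
step 12: P2: load  L2  ⟶  IIS  (L2)  txn=∅  M[L2]=70
step 13: P1: store L1 := 24  ⟶  IMI  (L1)  txn=BusRdX+Flush  M[L1]=91
step 14: P0: store L1 := 10  ⟶  MII  (L1)  txn=BusRdX+Flush  M[L1]=24
step 15: P0: load  L1  ⟶  MII  (L1)  txn=∅  M[L1]=24
step 16: P0: store L0 := 84  ⟶  MII  (L0)  txn=BusRdX+Flush  M[L0]=84
step 17: P2: load  L1  ⟶  SIS  (L1)  txn=BusRd+Flush  M[L1]=10
step 18: P0: store L0 := 77  ⟶  MII  (L0)  txn=∅  M[L0]=84
step 19: P1: store L1 := 26  ⟶  IMI  (L1)  txn=BusRdX  M[L1]=10

invalidations = 3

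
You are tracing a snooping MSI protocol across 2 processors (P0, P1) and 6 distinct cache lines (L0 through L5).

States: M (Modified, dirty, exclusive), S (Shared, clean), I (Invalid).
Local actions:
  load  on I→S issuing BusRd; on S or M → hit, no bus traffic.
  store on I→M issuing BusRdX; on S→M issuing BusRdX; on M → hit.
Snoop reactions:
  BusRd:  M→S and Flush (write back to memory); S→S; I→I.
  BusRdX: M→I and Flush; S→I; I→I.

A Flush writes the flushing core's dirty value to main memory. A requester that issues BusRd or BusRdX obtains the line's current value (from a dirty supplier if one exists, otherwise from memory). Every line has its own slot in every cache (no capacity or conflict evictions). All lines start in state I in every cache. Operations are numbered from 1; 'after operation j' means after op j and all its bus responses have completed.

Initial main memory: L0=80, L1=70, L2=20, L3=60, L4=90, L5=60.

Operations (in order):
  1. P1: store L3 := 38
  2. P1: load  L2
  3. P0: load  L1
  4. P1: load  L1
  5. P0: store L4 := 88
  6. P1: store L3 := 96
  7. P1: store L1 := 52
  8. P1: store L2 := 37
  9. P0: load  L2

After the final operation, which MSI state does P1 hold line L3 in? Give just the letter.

  op1 P1: store L3 := 38 → I/M on L3; bus BusRdX; mem=60
  op2 P1: load  L2 → I/S on L2; bus BusRd; mem=20
  op3 P0: load  L1 → S/I on L1; bus BusRd; mem=70
  op4 P1: load  L1 → S/S on L1; bus BusRd; mem=70
  op5 P0: store L4 := 88 → M/I on L4; bus BusRdX; mem=90
  op6 P1: store L3 := 96 → I/M on L3; bus (none); mem=60
  op7 P1: store L1 := 52 → I/M on L1; bus BusRdX; mem=70
  op8 P1: store L2 := 37 → I/M on L2; bus BusRdX; mem=20
  op9 P0: load  L2 → S/S on L2; bus BusRd Flush; mem=37

state = M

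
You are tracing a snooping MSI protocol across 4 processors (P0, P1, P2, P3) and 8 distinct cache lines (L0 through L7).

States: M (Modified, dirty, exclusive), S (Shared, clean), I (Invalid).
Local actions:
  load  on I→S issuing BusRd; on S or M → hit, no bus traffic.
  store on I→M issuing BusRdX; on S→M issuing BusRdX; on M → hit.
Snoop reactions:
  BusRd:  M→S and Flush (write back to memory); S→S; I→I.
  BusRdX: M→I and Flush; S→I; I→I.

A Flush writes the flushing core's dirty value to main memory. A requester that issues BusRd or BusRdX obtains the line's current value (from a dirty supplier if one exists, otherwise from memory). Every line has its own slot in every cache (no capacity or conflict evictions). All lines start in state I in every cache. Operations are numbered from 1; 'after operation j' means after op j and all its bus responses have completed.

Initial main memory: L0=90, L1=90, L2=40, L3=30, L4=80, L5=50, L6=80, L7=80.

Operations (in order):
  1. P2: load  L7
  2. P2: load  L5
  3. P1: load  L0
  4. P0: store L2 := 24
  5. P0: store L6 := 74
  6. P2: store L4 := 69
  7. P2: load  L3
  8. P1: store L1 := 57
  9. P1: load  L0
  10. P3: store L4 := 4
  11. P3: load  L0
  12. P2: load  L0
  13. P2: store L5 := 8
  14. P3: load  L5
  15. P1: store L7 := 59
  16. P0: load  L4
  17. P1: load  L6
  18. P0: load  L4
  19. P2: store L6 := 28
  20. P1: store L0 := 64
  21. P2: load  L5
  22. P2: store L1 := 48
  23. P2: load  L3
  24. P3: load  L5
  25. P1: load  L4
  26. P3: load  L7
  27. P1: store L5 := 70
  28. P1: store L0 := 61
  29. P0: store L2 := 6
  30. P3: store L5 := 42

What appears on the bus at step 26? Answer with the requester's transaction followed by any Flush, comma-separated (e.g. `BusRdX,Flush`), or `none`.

step 1: P2: load  L7  ⟶  IISI  (L7)  txn=BusRd  M[L7]=80
step 2: P2: load  L5  ⟶  IISI  (L5)  txn=BusRd  M[L5]=50
step 3: P1: load  L0  ⟶  ISII  (L0)  txn=BusRd  M[L0]=90
step 4: P0: store L2 := 24  ⟶  MIII  (L2)  txn=BusRdX  M[L2]=40
step 5: P0: store L6 := 74  ⟶  MIII  (L6)  txn=BusRdX  M[L6]=80
step 6: P2: store L4 := 69  ⟶  IIMI  (L4)  txn=BusRdX  M[L4]=80
step 7: P2: load  L3  ⟶  IISI  (L3)  txn=BusRd  M[L3]=30
step 8: P1: store L1 := 57  ⟶  IMII  (L1)  txn=BusRdX  M[L1]=90
step 9: P1: load  L0  ⟶  ISII  (L0)  txn=∅  M[L0]=90
step 10: P3: store L4 := 4  ⟶  IIIM  (L4)  txn=BusRdX+Flush  M[L4]=69
step 11: P3: load  L0  ⟶  ISIS  (L0)  txn=BusRd  M[L0]=90
step 12: P2: load  L0  ⟶  ISSS  (L0)  txn=BusRd  M[L0]=90
step 13: P2: store L5 := 8  ⟶  IIMI  (L5)  txn=BusRdX  M[L5]=50
step 14: P3: load  L5  ⟶  IISS  (L5)  txn=BusRd+Flush  M[L5]=8
step 15: P1: store L7 := 59  ⟶  IMII  (L7)  txn=BusRdX  M[L7]=80
step 16: P0: load  L4  ⟶  SIIS  (L4)  txn=BusRd+Flush  M[L4]=4
step 17: P1: load  L6  ⟶  SSII  (L6)  txn=BusRd+Flush  M[L6]=74
step 18: P0: load  L4  ⟶  SIIS  (L4)  txn=∅  M[L4]=4
step 19: P2: store L6 := 28  ⟶  IIMI  (L6)  txn=BusRdX  M[L6]=74
step 20: P1: store L0 := 64  ⟶  IMII  (L0)  txn=BusRdX  M[L0]=90
step 21: P2: load  L5  ⟶  IISS  (L5)  txn=∅  M[L5]=8
step 22: P2: store L1 := 48  ⟶  IIMI  (L1)  txn=BusRdX+Flush  M[L1]=57
step 23: P2: load  L3  ⟶  IISI  (L3)  txn=∅  M[L3]=30
step 24: P3: load  L5  ⟶  IISS  (L5)  txn=∅  M[L5]=8
step 25: P1: load  L4  ⟶  SSIS  (L4)  txn=BusRd  M[L4]=4
step 26: P3: load  L7  ⟶  ISIS  (L7)  txn=BusRd+Flush  M[L7]=59
step 27: P1: store L5 := 70  ⟶  IMII  (L5)  txn=BusRdX  M[L5]=8
step 28: P1: store L0 := 61  ⟶  IMII  (L0)  txn=∅  M[L0]=90
step 29: P0: store L2 := 6  ⟶  MIII  (L2)  txn=∅  M[L2]=40
step 30: P3: store L5 := 42  ⟶  IIIM  (L5)  txn=BusRdX+Flush  M[L5]=70

bus = BusRd,Flush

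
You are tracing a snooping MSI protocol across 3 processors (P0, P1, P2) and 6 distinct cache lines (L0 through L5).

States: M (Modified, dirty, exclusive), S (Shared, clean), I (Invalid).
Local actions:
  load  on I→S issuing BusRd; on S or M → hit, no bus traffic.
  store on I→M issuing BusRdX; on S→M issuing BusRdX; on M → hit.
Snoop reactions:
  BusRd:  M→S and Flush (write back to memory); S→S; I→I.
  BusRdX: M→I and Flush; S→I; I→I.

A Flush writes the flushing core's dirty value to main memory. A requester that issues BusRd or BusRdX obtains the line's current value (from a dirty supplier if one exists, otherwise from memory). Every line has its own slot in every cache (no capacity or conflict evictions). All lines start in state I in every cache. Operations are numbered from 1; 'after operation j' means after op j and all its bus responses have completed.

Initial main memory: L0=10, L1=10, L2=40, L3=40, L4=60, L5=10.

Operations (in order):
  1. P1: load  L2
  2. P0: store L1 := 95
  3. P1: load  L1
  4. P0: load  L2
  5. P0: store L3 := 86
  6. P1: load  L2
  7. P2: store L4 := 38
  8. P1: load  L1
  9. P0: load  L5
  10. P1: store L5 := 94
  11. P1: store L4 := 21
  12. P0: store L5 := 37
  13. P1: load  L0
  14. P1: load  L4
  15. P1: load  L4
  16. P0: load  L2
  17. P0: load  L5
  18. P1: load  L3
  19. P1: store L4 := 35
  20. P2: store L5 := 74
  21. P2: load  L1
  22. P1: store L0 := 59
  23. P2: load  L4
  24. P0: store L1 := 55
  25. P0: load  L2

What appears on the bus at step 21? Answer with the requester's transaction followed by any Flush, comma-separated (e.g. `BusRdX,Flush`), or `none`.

bus = BusRd

[1] P1: load  L2 | P0:I, P1:S(40), P2:I | bus: BusRd
[2] P0: store L1 := 95 | P0:M(95), P1:I, P2:I | bus: BusRdX
[3] P1: load  L1 | P0:S(95), P1:S(95), P2:I | bus: BusRd,Flush
[4] P0: load  L2 | P0:S(40), P1:S(40), P2:I | bus: BusRd
[5] P0: store L3 := 86 | P0:M(86), P1:I, P2:I | bus: BusRdX
[6] P1: load  L2 | P0:S(40), P1:S(40), P2:I | bus: none
[7] P2: store L4 := 38 | P0:I, P1:I, P2:M(38) | bus: BusRdX
[8] P1: load  L1 | P0:S(95), P1:S(95), P2:I | bus: none
[9] P0: load  L5 | P0:S(10), P1:I, P2:I | bus: BusRd
[10] P1: store L5 := 94 | P0:I, P1:M(94), P2:I | bus: BusRdX
[11] P1: store L4 := 21 | P0:I, P1:M(21), P2:I | bus: BusRdX,Flush
[12] P0: store L5 := 37 | P0:M(37), P1:I, P2:I | bus: BusRdX,Flush
[13] P1: load  L0 | P0:I, P1:S(10), P2:I | bus: BusRd
[14] P1: load  L4 | P0:I, P1:M(21), P2:I | bus: none
[15] P1: load  L4 | P0:I, P1:M(21), P2:I | bus: none
[16] P0: load  L2 | P0:S(40), P1:S(40), P2:I | bus: none
[17] P0: load  L5 | P0:M(37), P1:I, P2:I | bus: none
[18] P1: load  L3 | P0:S(86), P1:S(86), P2:I | bus: BusRd,Flush
[19] P1: store L4 := 35 | P0:I, P1:M(35), P2:I | bus: none
[20] P2: store L5 := 74 | P0:I, P1:I, P2:M(74) | bus: BusRdX,Flush
[21] P2: load  L1 | P0:S(95), P1:S(95), P2:S(95) | bus: BusRd
[22] P1: store L0 := 59 | P0:I, P1:M(59), P2:I | bus: BusRdX
[23] P2: load  L4 | P0:I, P1:S(35), P2:S(35) | bus: BusRd,Flush
[24] P0: store L1 := 55 | P0:M(55), P1:I, P2:I | bus: BusRdX
[25] P0: load  L2 | P0:S(40), P1:S(40), P2:I | bus: none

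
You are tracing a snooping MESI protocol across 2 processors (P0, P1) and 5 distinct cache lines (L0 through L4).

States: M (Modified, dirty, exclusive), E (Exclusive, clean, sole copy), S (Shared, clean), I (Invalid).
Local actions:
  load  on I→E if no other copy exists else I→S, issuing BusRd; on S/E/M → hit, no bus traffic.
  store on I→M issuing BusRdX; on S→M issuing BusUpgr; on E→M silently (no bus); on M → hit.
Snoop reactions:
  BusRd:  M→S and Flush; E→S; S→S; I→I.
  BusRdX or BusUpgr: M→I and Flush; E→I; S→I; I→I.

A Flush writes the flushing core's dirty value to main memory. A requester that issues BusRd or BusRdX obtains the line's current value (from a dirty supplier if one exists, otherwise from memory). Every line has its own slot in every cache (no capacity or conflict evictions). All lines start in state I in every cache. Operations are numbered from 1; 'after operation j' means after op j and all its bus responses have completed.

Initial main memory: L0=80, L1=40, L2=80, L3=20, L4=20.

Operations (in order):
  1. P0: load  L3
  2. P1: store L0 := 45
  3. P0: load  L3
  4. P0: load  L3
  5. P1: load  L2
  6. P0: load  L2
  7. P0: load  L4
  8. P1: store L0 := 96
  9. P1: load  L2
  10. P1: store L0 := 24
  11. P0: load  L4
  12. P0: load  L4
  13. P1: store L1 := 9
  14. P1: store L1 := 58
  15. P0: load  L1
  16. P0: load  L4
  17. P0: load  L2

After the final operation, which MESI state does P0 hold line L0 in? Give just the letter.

[1] P0: load  L3 | P0:E(20), P1:I | bus: BusRd
[2] P1: store L0 := 45 | P0:I, P1:M(45) | bus: BusRdX
[3] P0: load  L3 | P0:E(20), P1:I | bus: none
[4] P0: load  L3 | P0:E(20), P1:I | bus: none
[5] P1: load  L2 | P0:I, P1:E(80) | bus: BusRd
[6] P0: load  L2 | P0:S(80), P1:S(80) | bus: BusRd
[7] P0: load  L4 | P0:E(20), P1:I | bus: BusRd
[8] P1: store L0 := 96 | P0:I, P1:M(96) | bus: none
[9] P1: load  L2 | P0:S(80), P1:S(80) | bus: none
[10] P1: store L0 := 24 | P0:I, P1:M(24) | bus: none
[11] P0: load  L4 | P0:E(20), P1:I | bus: none
[12] P0: load  L4 | P0:E(20), P1:I | bus: none
[13] P1: store L1 := 9 | P0:I, P1:M(9) | bus: BusRdX
[14] P1: store L1 := 58 | P0:I, P1:M(58) | bus: none
[15] P0: load  L1 | P0:S(58), P1:S(58) | bus: BusRd,Flush
[16] P0: load  L4 | P0:E(20), P1:I | bus: none
[17] P0: load  L2 | P0:S(80), P1:S(80) | bus: none

state = I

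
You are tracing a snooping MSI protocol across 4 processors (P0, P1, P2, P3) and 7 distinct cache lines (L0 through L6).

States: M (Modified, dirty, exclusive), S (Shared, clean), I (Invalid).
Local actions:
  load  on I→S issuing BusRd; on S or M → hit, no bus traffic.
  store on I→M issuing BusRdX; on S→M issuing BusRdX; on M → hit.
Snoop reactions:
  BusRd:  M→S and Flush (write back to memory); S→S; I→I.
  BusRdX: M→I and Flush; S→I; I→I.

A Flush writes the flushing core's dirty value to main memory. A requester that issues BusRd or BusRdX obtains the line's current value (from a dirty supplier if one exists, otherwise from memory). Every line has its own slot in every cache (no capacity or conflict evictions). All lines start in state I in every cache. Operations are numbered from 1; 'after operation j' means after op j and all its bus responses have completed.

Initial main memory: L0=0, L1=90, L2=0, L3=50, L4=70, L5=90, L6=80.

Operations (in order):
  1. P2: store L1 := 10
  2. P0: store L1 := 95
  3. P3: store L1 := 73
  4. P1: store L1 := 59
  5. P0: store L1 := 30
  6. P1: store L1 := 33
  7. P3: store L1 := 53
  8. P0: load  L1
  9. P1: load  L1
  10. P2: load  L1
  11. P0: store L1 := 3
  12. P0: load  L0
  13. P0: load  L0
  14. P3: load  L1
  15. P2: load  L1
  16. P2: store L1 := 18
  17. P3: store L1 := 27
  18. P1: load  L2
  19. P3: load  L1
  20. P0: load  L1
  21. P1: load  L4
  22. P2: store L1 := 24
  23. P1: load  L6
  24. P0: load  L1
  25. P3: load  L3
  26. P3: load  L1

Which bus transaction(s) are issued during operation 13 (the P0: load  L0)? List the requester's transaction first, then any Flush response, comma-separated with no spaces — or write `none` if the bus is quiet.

bus = none

[1] P2: store L1 := 10 | P0:I, P1:I, P2:M(10), P3:I | bus: BusRdX
[2] P0: store L1 := 95 | P0:M(95), P1:I, P2:I, P3:I | bus: BusRdX,Flush
[3] P3: store L1 := 73 | P0:I, P1:I, P2:I, P3:M(73) | bus: BusRdX,Flush
[4] P1: store L1 := 59 | P0:I, P1:M(59), P2:I, P3:I | bus: BusRdX,Flush
[5] P0: store L1 := 30 | P0:M(30), P1:I, P2:I, P3:I | bus: BusRdX,Flush
[6] P1: store L1 := 33 | P0:I, P1:M(33), P2:I, P3:I | bus: BusRdX,Flush
[7] P3: store L1 := 53 | P0:I, P1:I, P2:I, P3:M(53) | bus: BusRdX,Flush
[8] P0: load  L1 | P0:S(53), P1:I, P2:I, P3:S(53) | bus: BusRd,Flush
[9] P1: load  L1 | P0:S(53), P1:S(53), P2:I, P3:S(53) | bus: BusRd
[10] P2: load  L1 | P0:S(53), P1:S(53), P2:S(53), P3:S(53) | bus: BusRd
[11] P0: store L1 := 3 | P0:M(3), P1:I, P2:I, P3:I | bus: BusRdX
[12] P0: load  L0 | P0:S(0), P1:I, P2:I, P3:I | bus: BusRd
[13] P0: load  L0 | P0:S(0), P1:I, P2:I, P3:I | bus: none
[14] P3: load  L1 | P0:S(3), P1:I, P2:I, P3:S(3) | bus: BusRd,Flush
[15] P2: load  L1 | P0:S(3), P1:I, P2:S(3), P3:S(3) | bus: BusRd
[16] P2: store L1 := 18 | P0:I, P1:I, P2:M(18), P3:I | bus: BusRdX
[17] P3: store L1 := 27 | P0:I, P1:I, P2:I, P3:M(27) | bus: BusRdX,Flush
[18] P1: load  L2 | P0:I, P1:S(0), P2:I, P3:I | bus: BusRd
[19] P3: load  L1 | P0:I, P1:I, P2:I, P3:M(27) | bus: none
[20] P0: load  L1 | P0:S(27), P1:I, P2:I, P3:S(27) | bus: BusRd,Flush
[21] P1: load  L4 | P0:I, P1:S(70), P2:I, P3:I | bus: BusRd
[22] P2: store L1 := 24 | P0:I, P1:I, P2:M(24), P3:I | bus: BusRdX
[23] P1: load  L6 | P0:I, P1:S(80), P2:I, P3:I | bus: BusRd
[24] P0: load  L1 | P0:S(24), P1:I, P2:S(24), P3:I | bus: BusRd,Flush
[25] P3: load  L3 | P0:I, P1:I, P2:I, P3:S(50) | bus: BusRd
[26] P3: load  L1 | P0:S(24), P1:I, P2:S(24), P3:S(24) | bus: BusRd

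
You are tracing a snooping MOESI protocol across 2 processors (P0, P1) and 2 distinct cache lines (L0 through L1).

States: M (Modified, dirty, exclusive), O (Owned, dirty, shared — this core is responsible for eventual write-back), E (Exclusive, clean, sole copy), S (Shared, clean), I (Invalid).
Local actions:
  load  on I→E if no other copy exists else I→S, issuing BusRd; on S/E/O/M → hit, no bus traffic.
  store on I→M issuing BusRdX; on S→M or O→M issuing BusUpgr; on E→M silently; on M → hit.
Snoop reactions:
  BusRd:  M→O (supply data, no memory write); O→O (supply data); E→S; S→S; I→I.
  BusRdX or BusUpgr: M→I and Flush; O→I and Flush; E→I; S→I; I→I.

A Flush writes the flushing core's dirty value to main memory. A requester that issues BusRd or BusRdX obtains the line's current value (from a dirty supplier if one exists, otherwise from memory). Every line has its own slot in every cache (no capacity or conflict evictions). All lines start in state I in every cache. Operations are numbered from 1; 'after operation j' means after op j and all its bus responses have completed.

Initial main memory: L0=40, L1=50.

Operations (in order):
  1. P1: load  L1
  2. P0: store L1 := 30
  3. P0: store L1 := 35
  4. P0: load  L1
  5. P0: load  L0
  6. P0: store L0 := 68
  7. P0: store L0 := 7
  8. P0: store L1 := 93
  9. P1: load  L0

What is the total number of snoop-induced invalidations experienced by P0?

step 1: P1: load  L1  ⟶  IE  (L1)  txn=BusRd  M[L1]=50
step 2: P0: store L1 := 30  ⟶  MI  (L1)  txn=BusRdX  M[L1]=50
step 3: P0: store L1 := 35  ⟶  MI  (L1)  txn=∅  M[L1]=50
step 4: P0: load  L1  ⟶  MI  (L1)  txn=∅  M[L1]=50
step 5: P0: load  L0  ⟶  EI  (L0)  txn=BusRd  M[L0]=40
step 6: P0: store L0 := 68  ⟶  MI  (L0)  txn=∅  M[L0]=40
step 7: P0: store L0 := 7  ⟶  MI  (L0)  txn=∅  M[L0]=40
step 8: P0: store L1 := 93  ⟶  MI  (L1)  txn=∅  M[L1]=50
step 9: P1: load  L0  ⟶  OS  (L0)  txn=BusRd  M[L0]=40

invalidations = 0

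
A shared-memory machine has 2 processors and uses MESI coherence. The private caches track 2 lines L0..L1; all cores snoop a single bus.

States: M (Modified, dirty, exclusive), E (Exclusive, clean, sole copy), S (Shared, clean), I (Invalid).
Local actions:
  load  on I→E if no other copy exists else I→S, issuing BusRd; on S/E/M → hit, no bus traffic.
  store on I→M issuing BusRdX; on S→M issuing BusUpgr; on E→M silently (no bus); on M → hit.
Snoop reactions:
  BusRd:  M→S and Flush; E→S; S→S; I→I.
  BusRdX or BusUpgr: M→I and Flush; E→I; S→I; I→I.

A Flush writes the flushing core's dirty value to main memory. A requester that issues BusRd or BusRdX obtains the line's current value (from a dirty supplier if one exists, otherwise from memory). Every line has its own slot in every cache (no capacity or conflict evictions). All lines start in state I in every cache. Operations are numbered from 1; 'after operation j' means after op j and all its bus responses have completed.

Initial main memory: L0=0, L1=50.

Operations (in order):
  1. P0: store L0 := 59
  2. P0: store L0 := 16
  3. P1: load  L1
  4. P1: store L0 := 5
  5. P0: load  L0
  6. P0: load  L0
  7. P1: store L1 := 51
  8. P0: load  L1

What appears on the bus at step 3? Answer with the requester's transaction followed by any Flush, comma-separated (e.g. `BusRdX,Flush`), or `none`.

bus = BusRd

[1] P0: store L0 := 59 | P0:M(59), P1:I | bus: BusRdX
[2] P0: store L0 := 16 | P0:M(16), P1:I | bus: none
[3] P1: load  L1 | P0:I, P1:E(50) | bus: BusRd
[4] P1: store L0 := 5 | P0:I, P1:M(5) | bus: BusRdX,Flush
[5] P0: load  L0 | P0:S(5), P1:S(5) | bus: BusRd,Flush
[6] P0: load  L0 | P0:S(5), P1:S(5) | bus: none
[7] P1: store L1 := 51 | P0:I, P1:M(51) | bus: none
[8] P0: load  L1 | P0:S(51), P1:S(51) | bus: BusRd,Flush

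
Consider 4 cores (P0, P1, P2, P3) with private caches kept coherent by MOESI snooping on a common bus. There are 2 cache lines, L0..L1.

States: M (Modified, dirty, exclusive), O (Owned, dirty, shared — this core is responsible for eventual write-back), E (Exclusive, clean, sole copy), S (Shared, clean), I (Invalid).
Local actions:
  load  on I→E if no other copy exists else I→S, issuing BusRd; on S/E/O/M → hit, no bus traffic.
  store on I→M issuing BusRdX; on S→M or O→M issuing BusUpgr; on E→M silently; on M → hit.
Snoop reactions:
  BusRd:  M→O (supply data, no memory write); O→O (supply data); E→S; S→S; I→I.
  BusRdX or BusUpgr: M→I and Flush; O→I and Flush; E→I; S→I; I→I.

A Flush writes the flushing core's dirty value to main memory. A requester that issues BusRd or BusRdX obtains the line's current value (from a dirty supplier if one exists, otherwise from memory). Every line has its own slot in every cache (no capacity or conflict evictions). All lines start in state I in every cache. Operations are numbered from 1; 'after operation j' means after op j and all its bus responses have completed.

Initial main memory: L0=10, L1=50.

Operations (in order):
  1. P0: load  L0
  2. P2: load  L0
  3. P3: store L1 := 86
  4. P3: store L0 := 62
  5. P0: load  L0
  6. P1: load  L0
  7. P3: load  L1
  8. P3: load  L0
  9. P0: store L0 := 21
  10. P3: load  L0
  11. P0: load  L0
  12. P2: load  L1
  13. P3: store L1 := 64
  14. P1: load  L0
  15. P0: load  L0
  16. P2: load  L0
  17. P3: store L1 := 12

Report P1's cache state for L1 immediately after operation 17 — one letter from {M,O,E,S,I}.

state = I

step 1: P0: load  L0  ⟶  EIII  (L0)  txn=BusRd  M[L0]=10
step 2: P2: load  L0  ⟶  SISI  (L0)  txn=BusRd  M[L0]=10
step 3: P3: store L1 := 86  ⟶  IIIM  (L1)  txn=BusRdX  M[L1]=50
step 4: P3: store L0 := 62  ⟶  IIIM  (L0)  txn=BusRdX  M[L0]=10
step 5: P0: load  L0  ⟶  SIIO  (L0)  txn=BusRd  M[L0]=10
step 6: P1: load  L0  ⟶  SSIO  (L0)  txn=BusRd  M[L0]=10
step 7: P3: load  L1  ⟶  IIIM  (L1)  txn=∅  M[L1]=50
step 8: P3: load  L0  ⟶  SSIO  (L0)  txn=∅  M[L0]=10
step 9: P0: store L0 := 21  ⟶  MIII  (L0)  txn=BusUpgr+Flush  M[L0]=62
step 10: P3: load  L0  ⟶  OIIS  (L0)  txn=BusRd  M[L0]=62
step 11: P0: load  L0  ⟶  OIIS  (L0)  txn=∅  M[L0]=62
step 12: P2: load  L1  ⟶  IISO  (L1)  txn=BusRd  M[L1]=50
step 13: P3: store L1 := 64  ⟶  IIIM  (L1)  txn=BusUpgr  M[L1]=50
step 14: P1: load  L0  ⟶  OSIS  (L0)  txn=BusRd  M[L0]=62
step 15: P0: load  L0  ⟶  OSIS  (L0)  txn=∅  M[L0]=62
step 16: P2: load  L0  ⟶  OSSS  (L0)  txn=BusRd  M[L0]=62
step 17: P3: store L1 := 12  ⟶  IIIM  (L1)  txn=∅  M[L1]=50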